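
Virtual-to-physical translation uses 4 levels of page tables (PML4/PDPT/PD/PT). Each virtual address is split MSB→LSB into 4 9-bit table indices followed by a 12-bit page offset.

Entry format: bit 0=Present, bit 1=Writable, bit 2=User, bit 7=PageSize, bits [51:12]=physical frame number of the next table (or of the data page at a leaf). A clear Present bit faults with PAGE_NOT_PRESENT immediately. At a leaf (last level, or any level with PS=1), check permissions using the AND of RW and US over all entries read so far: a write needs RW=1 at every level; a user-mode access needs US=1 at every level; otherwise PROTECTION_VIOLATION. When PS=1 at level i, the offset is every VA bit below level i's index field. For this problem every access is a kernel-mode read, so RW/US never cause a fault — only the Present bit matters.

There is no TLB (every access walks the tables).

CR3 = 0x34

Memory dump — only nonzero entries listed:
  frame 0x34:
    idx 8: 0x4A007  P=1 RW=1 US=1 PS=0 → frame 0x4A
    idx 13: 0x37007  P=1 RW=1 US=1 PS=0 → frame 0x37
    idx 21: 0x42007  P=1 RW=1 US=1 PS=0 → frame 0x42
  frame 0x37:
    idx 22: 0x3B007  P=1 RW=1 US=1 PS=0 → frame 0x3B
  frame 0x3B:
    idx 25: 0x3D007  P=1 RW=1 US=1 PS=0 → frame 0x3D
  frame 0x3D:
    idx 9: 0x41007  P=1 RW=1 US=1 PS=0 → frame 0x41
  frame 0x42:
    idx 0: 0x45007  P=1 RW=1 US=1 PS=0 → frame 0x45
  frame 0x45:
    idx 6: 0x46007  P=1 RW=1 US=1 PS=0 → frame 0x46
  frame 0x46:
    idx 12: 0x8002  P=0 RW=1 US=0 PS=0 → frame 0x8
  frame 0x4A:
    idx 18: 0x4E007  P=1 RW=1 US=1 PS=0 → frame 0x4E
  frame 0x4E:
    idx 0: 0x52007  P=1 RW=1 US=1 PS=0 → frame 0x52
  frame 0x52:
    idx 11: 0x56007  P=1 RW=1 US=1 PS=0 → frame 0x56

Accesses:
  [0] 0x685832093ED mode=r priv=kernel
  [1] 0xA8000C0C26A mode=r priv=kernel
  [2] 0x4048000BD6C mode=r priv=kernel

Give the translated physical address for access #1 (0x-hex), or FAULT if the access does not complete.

Per-access translation:
#0 VA=0x685832093ED (r,kernel):
  L0 @0x34[13] → 0x37007  P=1,RW=1,US=1,PS=0
  L1 @0x37[22] → 0x3B007  P=1,RW=1,US=1,PS=0
  L2 @0x3B[25] → 0x3D007  P=1,RW=1,US=1,PS=0
  L3 @0x3D[9] → 0x41007  P=1,RW=1,US=1,PS=0
  → PA=0x413ED  (4 entries read)
#1 VA=0xA8000C0C26A (r,kernel):
  L0 @0x34[21] → 0x42007  P=1,RW=1,US=1,PS=0
  L1 @0x42[0] → 0x45007  P=1,RW=1,US=1,PS=0
  L2 @0x45[6] → 0x46007  P=1,RW=1,US=1,PS=0
  L3 @0x46[12] → 0x8002  P=0,RW=1,US=0,PS=0
  ⇒ fault: PAGE_NOT_PRESENT  — 4 lookups
#2 VA=0x4048000BD6C (r,kernel):
  L0 @0x34[8] → 0x4A007  P=1,RW=1,US=1,PS=0
  L1 @0x4A[18] → 0x4E007  P=1,RW=1,US=1,PS=0
  L2 @0x4E[0] → 0x52007  P=1,RW=1,US=1,PS=0
  L3 @0x52[11] → 0x56007  P=1,RW=1,US=1,PS=0
  → PA=0x56D6C  (4 entries read)

Access #1 PA: FAULT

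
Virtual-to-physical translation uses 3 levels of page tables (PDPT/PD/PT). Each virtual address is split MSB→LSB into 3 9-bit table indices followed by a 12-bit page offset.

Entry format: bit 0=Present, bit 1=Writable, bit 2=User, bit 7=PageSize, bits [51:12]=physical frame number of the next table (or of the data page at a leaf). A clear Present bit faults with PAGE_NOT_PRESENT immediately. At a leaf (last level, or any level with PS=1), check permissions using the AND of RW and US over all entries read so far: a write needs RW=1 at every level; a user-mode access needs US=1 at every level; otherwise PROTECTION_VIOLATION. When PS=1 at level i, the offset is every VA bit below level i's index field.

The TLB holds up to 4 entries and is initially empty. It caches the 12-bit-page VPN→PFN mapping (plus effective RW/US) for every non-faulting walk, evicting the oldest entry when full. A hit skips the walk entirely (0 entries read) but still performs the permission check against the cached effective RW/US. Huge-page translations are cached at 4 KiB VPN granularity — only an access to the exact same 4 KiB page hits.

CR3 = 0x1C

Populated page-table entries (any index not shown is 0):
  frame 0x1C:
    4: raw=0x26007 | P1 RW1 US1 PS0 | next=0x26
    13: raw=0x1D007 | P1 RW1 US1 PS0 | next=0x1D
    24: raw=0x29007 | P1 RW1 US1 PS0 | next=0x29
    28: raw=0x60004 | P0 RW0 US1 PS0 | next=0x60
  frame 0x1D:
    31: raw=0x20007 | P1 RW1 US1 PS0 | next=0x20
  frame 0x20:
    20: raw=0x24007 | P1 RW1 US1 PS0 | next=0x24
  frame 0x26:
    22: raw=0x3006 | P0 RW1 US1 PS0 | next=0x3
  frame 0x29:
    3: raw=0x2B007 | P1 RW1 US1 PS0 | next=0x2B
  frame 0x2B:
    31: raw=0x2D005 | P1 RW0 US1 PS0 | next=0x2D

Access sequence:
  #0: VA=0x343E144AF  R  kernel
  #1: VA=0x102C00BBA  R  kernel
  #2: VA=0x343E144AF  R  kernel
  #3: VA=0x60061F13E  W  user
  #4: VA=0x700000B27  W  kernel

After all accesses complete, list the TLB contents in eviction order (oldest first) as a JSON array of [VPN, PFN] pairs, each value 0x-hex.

Trace:
#0 VA=0x343E144AF (r,kernel):
  [0] read 0x1C idx=13: raw=0x1D007 flags P=1 W=1 U=1 S=0
  [1] read 0x1D idx=31: raw=0x20007 flags P=1 W=1 U=1 S=0
  [2] read 0x20 idx=20: raw=0x24007 flags P=1 W=1 U=1 S=0
  ⇒ phys 0x244AF  [3 reads]
#1 VA=0x102C00BBA (r,kernel):
  [0] read 0x1C idx=4: raw=0x26007 flags P=1 W=1 U=1 S=0
  [1] read 0x26 idx=22: raw=0x3006 flags P=0 W=1 U=1 S=0
  → PAGE_NOT_PRESENT  (2 entries read)
#2 VA=0x343E144AF (r,kernel):
  TLB hit vpn=0x343E14 → PA=0x244AF
#3 VA=0x60061F13E (w,user):
  [0] read 0x1C idx=24: raw=0x29007 flags P=1 W=1 U=1 S=0
  [1] read 0x29 idx=3: raw=0x2B007 flags P=1 W=1 U=1 S=0
  [2] read 0x2B idx=31: raw=0x2D005 flags P=1 W=0 U=1 S=0
  → PROTECTION_VIOLATION  (3 entries read)
#4 VA=0x700000B27 (w,kernel):
  [0] read 0x1C idx=28: raw=0x60004 flags P=0 W=0 U=1 S=0
  → PAGE_NOT_PRESENT  (1 entries read)

TLB: [["0x343E14", "0x24"]]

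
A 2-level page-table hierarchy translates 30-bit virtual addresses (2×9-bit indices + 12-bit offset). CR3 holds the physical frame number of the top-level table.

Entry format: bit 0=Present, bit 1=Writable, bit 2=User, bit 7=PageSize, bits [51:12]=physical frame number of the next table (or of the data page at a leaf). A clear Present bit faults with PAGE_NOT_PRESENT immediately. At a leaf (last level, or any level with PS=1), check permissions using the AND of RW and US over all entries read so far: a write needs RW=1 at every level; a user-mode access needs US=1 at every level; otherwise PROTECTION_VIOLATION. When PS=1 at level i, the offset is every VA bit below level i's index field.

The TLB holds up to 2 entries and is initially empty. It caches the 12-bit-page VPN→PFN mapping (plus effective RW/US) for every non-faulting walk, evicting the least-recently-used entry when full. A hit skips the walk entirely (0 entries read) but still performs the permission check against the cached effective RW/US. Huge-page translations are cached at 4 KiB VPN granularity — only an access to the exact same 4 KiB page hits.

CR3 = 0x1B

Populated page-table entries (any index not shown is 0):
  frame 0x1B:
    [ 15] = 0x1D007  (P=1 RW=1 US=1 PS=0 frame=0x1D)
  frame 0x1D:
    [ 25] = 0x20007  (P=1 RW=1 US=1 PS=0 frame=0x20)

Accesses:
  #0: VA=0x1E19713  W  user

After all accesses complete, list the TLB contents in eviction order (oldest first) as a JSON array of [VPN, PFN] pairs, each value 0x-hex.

Walk each access:
#0 VA=0x1E19713 (w,user):
  [0] read 0x1B idx=15: raw=0x1D007 flags P=1 W=1 U=1 S=0
  [1] read 0x1D idx=25: raw=0x20007 flags P=1 W=1 U=1 S=0
  → PA=0x20713  (2 entries read)

TLB: [["0x1E19", "0x20"]]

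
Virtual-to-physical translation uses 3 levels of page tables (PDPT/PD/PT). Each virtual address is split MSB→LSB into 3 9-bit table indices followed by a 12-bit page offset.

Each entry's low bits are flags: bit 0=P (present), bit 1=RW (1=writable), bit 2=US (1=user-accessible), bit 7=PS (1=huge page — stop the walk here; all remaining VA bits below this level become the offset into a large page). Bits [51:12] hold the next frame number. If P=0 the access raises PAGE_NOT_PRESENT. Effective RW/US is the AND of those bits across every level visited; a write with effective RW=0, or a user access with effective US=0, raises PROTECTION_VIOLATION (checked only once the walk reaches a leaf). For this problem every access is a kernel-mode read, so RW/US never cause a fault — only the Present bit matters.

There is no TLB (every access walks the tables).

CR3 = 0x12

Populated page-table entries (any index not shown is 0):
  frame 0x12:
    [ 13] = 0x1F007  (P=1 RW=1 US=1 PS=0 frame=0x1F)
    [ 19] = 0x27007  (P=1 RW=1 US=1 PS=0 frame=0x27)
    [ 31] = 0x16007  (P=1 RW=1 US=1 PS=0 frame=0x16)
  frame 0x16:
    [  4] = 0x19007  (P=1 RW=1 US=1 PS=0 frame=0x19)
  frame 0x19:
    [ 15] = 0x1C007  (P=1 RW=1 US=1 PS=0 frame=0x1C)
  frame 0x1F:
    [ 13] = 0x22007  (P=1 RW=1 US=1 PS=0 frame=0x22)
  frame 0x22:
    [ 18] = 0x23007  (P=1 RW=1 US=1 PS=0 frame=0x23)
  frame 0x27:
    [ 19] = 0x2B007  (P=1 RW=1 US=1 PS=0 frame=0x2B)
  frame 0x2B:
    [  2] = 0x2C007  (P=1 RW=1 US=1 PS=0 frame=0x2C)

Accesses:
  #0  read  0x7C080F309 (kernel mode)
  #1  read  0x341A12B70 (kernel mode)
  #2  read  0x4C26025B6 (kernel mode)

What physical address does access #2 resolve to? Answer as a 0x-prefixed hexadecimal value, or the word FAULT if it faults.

Per-access translation:
#0 VA=0x7C080F309 (r,kernel):
  L0: frame=0x12 idx=31 entry=0x16007 [P=1 RW=1 US=1 PS=0]
  L1: frame=0x16 idx=4 entry=0x19007 [P=1 RW=1 US=1 PS=0]
  L2: frame=0x19 idx=15 entry=0x1C007 [P=1 RW=1 US=1 PS=0]
  ✓ 0x1C309  — 3 lookups
#1 VA=0x341A12B70 (r,kernel):
  L0: frame=0x12 idx=13 entry=0x1F007 [P=1 RW=1 US=1 PS=0]
  L1: frame=0x1F idx=13 entry=0x22007 [P=1 RW=1 US=1 PS=0]
  L2: frame=0x22 idx=18 entry=0x23007 [P=1 RW=1 US=1 PS=0]
  ✓ 0x23B70  — 3 lookups
#2 VA=0x4C26025B6 (r,kernel):
  L0: frame=0x12 idx=19 entry=0x27007 [P=1 RW=1 US=1 PS=0]
  L1: frame=0x27 idx=19 entry=0x2B007 [P=1 RW=1 US=1 PS=0]
  L2: frame=0x2B idx=2 entry=0x2C007 [P=1 RW=1 US=1 PS=0]
  ✓ 0x2C5B6  — 3 lookups

Access #2 PA: 0x2C5B6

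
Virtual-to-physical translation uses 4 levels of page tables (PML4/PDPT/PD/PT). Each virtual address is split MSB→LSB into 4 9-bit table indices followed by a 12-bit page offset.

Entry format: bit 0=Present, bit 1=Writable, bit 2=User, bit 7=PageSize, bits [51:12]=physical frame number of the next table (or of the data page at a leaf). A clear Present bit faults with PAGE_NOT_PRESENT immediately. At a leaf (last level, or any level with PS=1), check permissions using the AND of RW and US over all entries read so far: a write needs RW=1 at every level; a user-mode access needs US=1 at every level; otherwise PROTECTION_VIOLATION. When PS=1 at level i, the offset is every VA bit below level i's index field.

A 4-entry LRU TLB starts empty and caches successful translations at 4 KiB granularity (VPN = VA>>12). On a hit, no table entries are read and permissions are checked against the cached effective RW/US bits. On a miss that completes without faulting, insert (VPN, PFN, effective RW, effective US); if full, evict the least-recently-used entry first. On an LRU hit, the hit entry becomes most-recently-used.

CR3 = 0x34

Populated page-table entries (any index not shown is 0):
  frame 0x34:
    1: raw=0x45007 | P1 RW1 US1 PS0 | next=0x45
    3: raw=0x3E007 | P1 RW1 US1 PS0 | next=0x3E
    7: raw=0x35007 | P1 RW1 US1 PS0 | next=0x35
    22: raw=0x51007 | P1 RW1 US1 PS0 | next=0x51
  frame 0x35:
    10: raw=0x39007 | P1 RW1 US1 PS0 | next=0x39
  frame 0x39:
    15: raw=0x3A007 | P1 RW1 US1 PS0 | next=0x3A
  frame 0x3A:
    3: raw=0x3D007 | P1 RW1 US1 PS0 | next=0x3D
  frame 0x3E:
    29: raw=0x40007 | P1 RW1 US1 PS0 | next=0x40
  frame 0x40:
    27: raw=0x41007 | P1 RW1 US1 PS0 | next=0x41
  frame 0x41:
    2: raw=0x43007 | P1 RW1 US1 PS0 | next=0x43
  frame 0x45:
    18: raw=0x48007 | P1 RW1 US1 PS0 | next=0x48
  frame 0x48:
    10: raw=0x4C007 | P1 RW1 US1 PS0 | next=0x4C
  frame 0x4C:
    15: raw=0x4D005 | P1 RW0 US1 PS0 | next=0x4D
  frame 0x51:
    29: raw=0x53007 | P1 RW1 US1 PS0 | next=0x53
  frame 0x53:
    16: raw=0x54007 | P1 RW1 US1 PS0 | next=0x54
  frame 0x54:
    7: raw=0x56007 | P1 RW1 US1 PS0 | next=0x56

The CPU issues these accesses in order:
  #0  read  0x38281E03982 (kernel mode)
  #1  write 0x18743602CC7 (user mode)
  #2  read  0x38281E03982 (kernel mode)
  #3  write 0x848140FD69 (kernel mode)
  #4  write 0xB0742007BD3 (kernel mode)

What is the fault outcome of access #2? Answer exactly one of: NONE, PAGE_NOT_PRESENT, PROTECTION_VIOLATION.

Walk each access:
#0 VA=0x38281E03982 (r,kernel):
  lvl0: tbl 0x34, slot 7 ⇒ 0x35007 (P1/RW1/US1/PS0)
  lvl1: tbl 0x35, slot 10 ⇒ 0x39007 (P1/RW1/US1/PS0)
  lvl2: tbl 0x39, slot 15 ⇒ 0x3A007 (P1/RW1/US1/PS0)
  lvl3: tbl 0x3A, slot 3 ⇒ 0x3D007 (P1/RW1/US1/PS0)
  ✓ 0x3D982  — 4 lookups
#1 VA=0x18743602CC7 (w,user):
  lvl0: tbl 0x34, slot 3 ⇒ 0x3E007 (P1/RW1/US1/PS0)
  lvl1: tbl 0x3E, slot 29 ⇒ 0x40007 (P1/RW1/US1/PS0)
  lvl2: tbl 0x40, slot 27 ⇒ 0x41007 (P1/RW1/US1/PS0)
  lvl3: tbl 0x41, slot 2 ⇒ 0x43007 (P1/RW1/US1/PS0)
  ✓ 0x43CC7  — 4 lookups
#2 VA=0x38281E03982 (r,kernel):
  TLB hit vpn=0x38281E03 → PA=0x3D982
#3 VA=0x848140FD69 (w,kernel):
  lvl0: tbl 0x34, slot 1 ⇒ 0x45007 (P1/RW1/US1/PS0)
  lvl1: tbl 0x45, slot 18 ⇒ 0x48007 (P1/RW1/US1/PS0)
  lvl2: tbl 0x48, slot 10 ⇒ 0x4C007 (P1/RW1/US1/PS0)
  lvl3: tbl 0x4C, slot 15 ⇒ 0x4D005 (P1/RW0/US1/PS0)
  ✗ PROTECTION_VIOLATION  [4 reads]
#4 VA=0xB0742007BD3 (w,kernel):
  lvl0: tbl 0x34, slot 22 ⇒ 0x51007 (P1/RW1/US1/PS0)
  lvl1: tbl 0x51, slot 29 ⇒ 0x53007 (P1/RW1/US1/PS0)
  lvl2: tbl 0x53, slot 16 ⇒ 0x54007 (P1/RW1/US1/PS0)
  lvl3: tbl 0x54, slot 7 ⇒ 0x56007 (P1/RW1/US1/PS0)
  ✓ 0x56BD3  — 4 lookups

Access #2 fault: NONE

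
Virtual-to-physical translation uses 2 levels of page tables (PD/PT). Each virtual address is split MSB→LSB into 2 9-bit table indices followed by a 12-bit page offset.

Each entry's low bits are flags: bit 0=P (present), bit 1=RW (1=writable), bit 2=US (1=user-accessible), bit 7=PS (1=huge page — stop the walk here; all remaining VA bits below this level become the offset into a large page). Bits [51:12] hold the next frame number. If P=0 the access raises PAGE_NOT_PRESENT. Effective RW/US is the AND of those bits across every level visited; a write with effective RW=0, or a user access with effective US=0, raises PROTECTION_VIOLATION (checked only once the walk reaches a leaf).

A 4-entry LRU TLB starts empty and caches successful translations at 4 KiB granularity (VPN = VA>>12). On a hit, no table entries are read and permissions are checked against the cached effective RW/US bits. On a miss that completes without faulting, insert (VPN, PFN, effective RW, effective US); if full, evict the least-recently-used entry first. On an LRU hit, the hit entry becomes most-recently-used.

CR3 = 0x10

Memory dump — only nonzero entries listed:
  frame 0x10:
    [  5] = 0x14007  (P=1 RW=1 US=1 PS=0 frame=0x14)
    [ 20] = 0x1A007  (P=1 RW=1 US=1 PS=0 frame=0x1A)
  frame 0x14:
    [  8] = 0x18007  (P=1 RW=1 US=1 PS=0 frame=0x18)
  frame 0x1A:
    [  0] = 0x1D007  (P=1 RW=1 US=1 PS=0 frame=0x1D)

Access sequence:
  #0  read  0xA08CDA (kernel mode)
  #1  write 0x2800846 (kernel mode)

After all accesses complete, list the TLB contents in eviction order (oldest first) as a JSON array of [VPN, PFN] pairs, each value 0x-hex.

Walk each access:
#0 VA=0xA08CDA (r,kernel):
  lvl0: tbl 0x10, slot 5 ⇒ 0x14007 (P1/RW1/US1/PS0)
  lvl1: tbl 0x14, slot 8 ⇒ 0x18007 (P1/RW1/US1/PS0)
  ⇒ phys 0x18CDA  [2 reads]
#1 VA=0x2800846 (w,kernel):
  lvl0: tbl 0x10, slot 20 ⇒ 0x1A007 (P1/RW1/US1/PS0)
  lvl1: tbl 0x1A, slot 0 ⇒ 0x1D007 (P1/RW1/US1/PS0)
  ⇒ phys 0x1D846  [2 reads]

TLB: [["0xA08", "0x18"], ["0x2800", "0x1D"]]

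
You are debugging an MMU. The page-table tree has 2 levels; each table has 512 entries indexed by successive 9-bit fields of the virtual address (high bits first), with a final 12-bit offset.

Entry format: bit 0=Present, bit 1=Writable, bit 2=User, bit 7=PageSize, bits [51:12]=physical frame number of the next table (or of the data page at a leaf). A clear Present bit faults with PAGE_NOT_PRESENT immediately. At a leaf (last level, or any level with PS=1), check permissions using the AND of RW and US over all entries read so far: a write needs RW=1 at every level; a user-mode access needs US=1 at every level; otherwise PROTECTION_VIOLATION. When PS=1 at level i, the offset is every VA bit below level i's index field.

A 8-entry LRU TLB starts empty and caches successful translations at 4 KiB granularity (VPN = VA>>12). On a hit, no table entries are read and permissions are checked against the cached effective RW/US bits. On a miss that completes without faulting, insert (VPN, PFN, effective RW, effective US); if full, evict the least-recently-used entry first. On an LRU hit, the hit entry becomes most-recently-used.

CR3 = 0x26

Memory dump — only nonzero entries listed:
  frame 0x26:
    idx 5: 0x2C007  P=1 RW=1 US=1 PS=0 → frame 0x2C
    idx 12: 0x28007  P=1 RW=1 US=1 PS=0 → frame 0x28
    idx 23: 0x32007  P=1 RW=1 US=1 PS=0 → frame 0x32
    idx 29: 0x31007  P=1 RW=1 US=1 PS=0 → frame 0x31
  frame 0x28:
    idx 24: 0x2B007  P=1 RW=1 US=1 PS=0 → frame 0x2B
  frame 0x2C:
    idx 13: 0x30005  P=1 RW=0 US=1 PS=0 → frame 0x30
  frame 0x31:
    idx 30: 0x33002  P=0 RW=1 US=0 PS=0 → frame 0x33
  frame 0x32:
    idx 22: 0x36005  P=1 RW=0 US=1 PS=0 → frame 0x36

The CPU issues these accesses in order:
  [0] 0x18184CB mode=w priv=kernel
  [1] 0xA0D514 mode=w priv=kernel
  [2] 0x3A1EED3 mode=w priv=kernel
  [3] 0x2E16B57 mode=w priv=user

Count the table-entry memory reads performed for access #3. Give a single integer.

Walk each access:
#0 VA=0x18184CB (w,kernel):
  lvl0: tbl 0x26, slot 12 ⇒ 0x28007 (P1/RW1/US1/PS0)
  lvl1: tbl 0x28, slot 24 ⇒ 0x2B007 (P1/RW1/US1/PS0)
  → PA=0x2B4CB  (2 entries read)
#1 VA=0xA0D514 (w,kernel):
  lvl0: tbl 0x26, slot 5 ⇒ 0x2C007 (P1/RW1/US1/PS0)
  lvl1: tbl 0x2C, slot 13 ⇒ 0x30005 (P1/RW0/US1/PS0)
  → PROTECTION_VIOLATION  (2 entries read)
#2 VA=0x3A1EED3 (w,kernel):
  lvl0: tbl 0x26, slot 29 ⇒ 0x31007 (P1/RW1/US1/PS0)
  lvl1: tbl 0x31, slot 30 ⇒ 0x33002 (P0/RW1/US0/PS0)
  → PAGE_NOT_PRESENT  (2 entries read)
#3 VA=0x2E16B57 (w,user):
  lvl0: tbl 0x26, slot 23 ⇒ 0x32007 (P1/RW1/US1/PS0)
  lvl1: tbl 0x32, slot 22 ⇒ 0x36005 (P1/RW0/US1/PS0)
  → PROTECTION_VIOLATION  (2 entries read)

Entries read for #3: 2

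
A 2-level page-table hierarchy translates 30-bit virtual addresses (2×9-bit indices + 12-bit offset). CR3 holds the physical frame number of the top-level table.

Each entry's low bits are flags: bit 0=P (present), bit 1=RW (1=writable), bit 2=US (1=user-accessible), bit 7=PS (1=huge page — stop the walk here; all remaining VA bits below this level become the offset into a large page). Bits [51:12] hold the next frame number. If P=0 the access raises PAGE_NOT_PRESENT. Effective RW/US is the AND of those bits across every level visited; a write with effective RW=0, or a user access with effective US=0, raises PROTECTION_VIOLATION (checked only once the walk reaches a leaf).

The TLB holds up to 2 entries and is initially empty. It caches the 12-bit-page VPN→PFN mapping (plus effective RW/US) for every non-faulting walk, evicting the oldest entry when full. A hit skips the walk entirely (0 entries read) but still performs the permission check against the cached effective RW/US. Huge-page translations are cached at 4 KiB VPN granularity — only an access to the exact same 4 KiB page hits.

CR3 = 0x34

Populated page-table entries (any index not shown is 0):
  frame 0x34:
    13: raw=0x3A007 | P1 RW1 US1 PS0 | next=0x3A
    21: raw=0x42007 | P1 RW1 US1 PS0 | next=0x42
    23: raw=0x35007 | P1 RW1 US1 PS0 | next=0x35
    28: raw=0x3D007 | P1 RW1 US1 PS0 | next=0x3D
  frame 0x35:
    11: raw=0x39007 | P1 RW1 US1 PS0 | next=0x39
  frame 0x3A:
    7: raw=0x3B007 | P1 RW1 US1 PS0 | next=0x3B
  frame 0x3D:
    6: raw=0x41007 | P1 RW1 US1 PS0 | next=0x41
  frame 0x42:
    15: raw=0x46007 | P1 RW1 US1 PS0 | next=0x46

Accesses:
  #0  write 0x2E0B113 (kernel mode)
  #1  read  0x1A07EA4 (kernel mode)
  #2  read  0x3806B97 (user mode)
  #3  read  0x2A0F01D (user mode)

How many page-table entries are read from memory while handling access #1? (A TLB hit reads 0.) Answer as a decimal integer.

Trace:
#0 VA=0x2E0B113 (w,kernel):
  lvl0: tbl 0x34, slot 23 ⇒ 0x35007 (P1/RW1/US1/PS0)
  lvl1: tbl 0x35, slot 11 ⇒ 0x39007 (P1/RW1/US1/PS0)
  ⇒ phys 0x39113  [2 reads]
#1 VA=0x1A07EA4 (r,kernel):
  lvl0: tbl 0x34, slot 13 ⇒ 0x3A007 (P1/RW1/US1/PS0)
  lvl1: tbl 0x3A, slot 7 ⇒ 0x3B007 (P1/RW1/US1/PS0)
  ⇒ phys 0x3BEA4  [2 reads]
#2 VA=0x3806B97 (r,user):
  lvl0: tbl 0x34, slot 28 ⇒ 0x3D007 (P1/RW1/US1/PS0)
  lvl1: tbl 0x3D, slot 6 ⇒ 0x41007 (P1/RW1/US1/PS0)
  ⇒ phys 0x41B97  [2 reads]
#3 VA=0x2A0F01D (r,user):
  lvl0: tbl 0x34, slot 21 ⇒ 0x42007 (P1/RW1/US1/PS0)
  lvl1: tbl 0x42, slot 15 ⇒ 0x46007 (P1/RW1/US1/PS0)
  ⇒ phys 0x4601D  [2 reads]

Entries read for #1: 2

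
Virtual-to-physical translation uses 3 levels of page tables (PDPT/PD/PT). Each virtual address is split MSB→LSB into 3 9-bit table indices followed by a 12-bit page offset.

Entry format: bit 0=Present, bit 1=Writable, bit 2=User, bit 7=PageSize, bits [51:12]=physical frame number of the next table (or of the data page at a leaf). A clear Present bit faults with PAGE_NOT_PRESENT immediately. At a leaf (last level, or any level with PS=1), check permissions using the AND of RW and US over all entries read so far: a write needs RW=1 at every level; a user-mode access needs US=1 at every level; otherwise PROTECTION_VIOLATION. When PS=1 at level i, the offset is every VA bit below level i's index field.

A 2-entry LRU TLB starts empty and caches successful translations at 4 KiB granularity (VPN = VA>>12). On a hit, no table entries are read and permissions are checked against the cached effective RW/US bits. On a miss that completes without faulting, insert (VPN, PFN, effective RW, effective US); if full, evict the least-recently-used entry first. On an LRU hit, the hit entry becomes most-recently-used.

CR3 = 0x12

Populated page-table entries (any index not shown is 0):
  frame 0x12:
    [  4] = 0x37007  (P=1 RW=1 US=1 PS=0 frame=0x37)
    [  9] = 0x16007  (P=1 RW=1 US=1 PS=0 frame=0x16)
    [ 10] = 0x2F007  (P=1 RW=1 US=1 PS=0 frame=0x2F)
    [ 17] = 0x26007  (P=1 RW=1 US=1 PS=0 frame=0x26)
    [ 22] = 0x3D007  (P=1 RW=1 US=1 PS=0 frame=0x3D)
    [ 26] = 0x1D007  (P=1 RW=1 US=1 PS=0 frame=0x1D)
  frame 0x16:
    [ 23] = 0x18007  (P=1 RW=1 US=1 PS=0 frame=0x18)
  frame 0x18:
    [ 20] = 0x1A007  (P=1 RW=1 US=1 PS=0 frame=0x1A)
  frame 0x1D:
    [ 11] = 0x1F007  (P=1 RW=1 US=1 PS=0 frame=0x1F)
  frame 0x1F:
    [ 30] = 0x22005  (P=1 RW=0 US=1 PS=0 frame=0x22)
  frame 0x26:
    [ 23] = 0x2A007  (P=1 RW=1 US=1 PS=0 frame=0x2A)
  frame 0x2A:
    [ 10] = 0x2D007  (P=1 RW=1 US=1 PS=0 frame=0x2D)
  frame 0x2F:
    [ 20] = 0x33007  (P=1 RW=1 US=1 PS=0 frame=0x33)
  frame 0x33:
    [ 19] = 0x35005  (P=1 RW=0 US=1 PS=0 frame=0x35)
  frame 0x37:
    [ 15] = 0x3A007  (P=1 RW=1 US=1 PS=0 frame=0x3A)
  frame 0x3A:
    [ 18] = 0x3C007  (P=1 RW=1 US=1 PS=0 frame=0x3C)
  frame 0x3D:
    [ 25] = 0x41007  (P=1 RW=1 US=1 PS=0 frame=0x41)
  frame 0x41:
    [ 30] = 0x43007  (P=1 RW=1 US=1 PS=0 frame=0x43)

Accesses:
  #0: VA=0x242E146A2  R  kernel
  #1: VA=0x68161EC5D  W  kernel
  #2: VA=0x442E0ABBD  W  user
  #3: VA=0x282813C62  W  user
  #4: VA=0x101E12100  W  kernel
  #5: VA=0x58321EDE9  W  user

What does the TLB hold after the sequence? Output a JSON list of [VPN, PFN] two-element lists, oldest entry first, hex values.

Per-access translation:
#0 VA=0x242E146A2 (r,kernel):
  L0: frame=0x12 idx=9 entry=0x16007 [P=1 RW=1 US=1 PS=0]
  L1: frame=0x16 idx=23 entry=0x18007 [P=1 RW=1 US=1 PS=0]
  L2: frame=0x18 idx=20 entry=0x1A007 [P=1 RW=1 US=1 PS=0]
  ✓ 0x1A6A2  — 3 lookups
#1 VA=0x68161EC5D (w,kernel):
  L0: frame=0x12 idx=26 entry=0x1D007 [P=1 RW=1 US=1 PS=0]
  L1: frame=0x1D idx=11 entry=0x1F007 [P=1 RW=1 US=1 PS=0]
  L2: frame=0x1F idx=30 entry=0x22005 [P=1 RW=0 US=1 PS=0]
  ✗ PROTECTION_VIOLATION  [3 reads]
#2 VA=0x442E0ABBD (w,user):
  L0: frame=0x12 idx=17 entry=0x26007 [P=1 RW=1 US=1 PS=0]
  L1: frame=0x26 idx=23 entry=0x2A007 [P=1 RW=1 US=1 PS=0]
  L2: frame=0x2A idx=10 entry=0x2D007 [P=1 RW=1 US=1 PS=0]
  ✓ 0x2DBBD  — 3 lookups
#3 VA=0x282813C62 (w,user):
  L0: frame=0x12 idx=10 entry=0x2F007 [P=1 RW=1 US=1 PS=0]
  L1: frame=0x2F idx=20 entry=0x33007 [P=1 RW=1 US=1 PS=0]
  L2: frame=0x33 idx=19 entry=0x35005 [P=1 RW=0 US=1 PS=0]
  ✗ PROTECTION_VIOLATION  [3 reads]
#4 VA=0x101E12100 (w,kernel):
  L0: frame=0x12 idx=4 entry=0x37007 [P=1 RW=1 US=1 PS=0]
  L1: frame=0x37 idx=15 entry=0x3A007 [P=1 RW=1 US=1 PS=0]
  L2: frame=0x3A idx=18 entry=0x3C007 [P=1 RW=1 US=1 PS=0]
  ✓ 0x3C100  — 3 lookups
#5 VA=0x58321EDE9 (w,user):
  L0: frame=0x12 idx=22 entry=0x3D007 [P=1 RW=1 US=1 PS=0]
  L1: frame=0x3D idx=25 entry=0x41007 [P=1 RW=1 US=1 PS=0]
  L2: frame=0x41 idx=30 entry=0x43007 [P=1 RW=1 US=1 PS=0]
  ✓ 0x43DE9  — 3 lookups

TLB: [["0x101E12", "0x3C"], ["0x58321E", "0x43"]]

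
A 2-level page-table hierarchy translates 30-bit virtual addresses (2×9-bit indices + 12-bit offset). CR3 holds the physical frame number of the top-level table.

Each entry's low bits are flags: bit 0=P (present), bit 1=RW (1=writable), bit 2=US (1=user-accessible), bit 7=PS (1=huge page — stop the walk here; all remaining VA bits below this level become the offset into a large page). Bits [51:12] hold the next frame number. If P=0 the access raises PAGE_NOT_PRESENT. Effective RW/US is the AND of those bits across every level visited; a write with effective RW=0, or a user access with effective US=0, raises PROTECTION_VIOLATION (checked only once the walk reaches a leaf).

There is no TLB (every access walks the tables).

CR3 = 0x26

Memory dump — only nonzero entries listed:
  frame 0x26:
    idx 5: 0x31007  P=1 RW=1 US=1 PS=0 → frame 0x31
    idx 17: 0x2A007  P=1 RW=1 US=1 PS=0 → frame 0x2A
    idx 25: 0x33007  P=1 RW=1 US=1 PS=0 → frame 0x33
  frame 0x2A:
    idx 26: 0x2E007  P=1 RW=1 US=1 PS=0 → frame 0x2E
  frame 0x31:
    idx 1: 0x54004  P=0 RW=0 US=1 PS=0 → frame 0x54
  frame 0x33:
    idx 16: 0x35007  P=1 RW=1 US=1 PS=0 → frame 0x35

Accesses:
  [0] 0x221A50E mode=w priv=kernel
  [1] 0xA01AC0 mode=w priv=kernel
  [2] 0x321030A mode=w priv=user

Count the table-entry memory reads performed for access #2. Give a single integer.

Per-access translation:
#0 VA=0x221A50E (w,kernel):
  L0 @0x26[17] → 0x2A007  P=1,RW=1,US=1,PS=0
  L1 @0x2A[26] → 0x2E007  P=1,RW=1,US=1,PS=0
  ✓ 0x2E50E  — 2 lookups
#1 VA=0xA01AC0 (w,kernel):
  L0 @0x26[5] → 0x31007  P=1,RW=1,US=1,PS=0
  L1 @0x31[1] → 0x54004  P=0,RW=0,US=1,PS=0
  ✗ PAGE_NOT_PRESENT  [2 reads]
#2 VA=0x321030A (w,user):
  L0 @0x26[25] → 0x33007  P=1,RW=1,US=1,PS=0
  L1 @0x33[16] → 0x35007  P=1,RW=1,US=1,PS=0
  ✓ 0x3530A  — 2 lookups

Entries read for #2: 2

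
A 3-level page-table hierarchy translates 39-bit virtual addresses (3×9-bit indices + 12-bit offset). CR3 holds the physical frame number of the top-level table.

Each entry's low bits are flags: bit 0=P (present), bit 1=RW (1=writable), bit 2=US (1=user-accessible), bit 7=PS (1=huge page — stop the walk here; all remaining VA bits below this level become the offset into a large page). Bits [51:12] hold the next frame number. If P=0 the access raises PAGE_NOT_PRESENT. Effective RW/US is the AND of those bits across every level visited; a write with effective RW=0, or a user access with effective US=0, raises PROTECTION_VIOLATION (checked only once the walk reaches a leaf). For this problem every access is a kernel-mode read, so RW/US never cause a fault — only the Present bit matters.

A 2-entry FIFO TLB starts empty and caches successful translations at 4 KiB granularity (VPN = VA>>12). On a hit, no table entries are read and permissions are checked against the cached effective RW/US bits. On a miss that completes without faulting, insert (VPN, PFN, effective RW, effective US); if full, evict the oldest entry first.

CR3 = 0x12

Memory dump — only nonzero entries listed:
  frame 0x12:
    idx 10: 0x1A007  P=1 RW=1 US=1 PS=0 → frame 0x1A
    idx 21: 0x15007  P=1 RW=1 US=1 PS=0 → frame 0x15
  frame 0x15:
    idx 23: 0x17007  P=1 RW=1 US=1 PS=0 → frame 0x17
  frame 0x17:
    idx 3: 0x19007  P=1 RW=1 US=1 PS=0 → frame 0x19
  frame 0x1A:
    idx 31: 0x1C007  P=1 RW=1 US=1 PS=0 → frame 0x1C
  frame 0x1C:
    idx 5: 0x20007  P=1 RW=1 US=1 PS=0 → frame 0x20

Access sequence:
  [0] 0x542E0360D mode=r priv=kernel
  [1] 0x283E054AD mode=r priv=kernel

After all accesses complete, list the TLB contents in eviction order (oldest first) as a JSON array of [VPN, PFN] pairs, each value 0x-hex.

Per-access translation:
#0 VA=0x542E0360D (r,kernel):
  L0: frame=0x12 idx=21 entry=0x15007 [P=1 RW=1 US=1 PS=0]
  L1: frame=0x15 idx=23 entry=0x17007 [P=1 RW=1 US=1 PS=0]
  L2: frame=0x17 idx=3 entry=0x19007 [P=1 RW=1 US=1 PS=0]
  → PA=0x1960D  (3 entries read)
#1 VA=0x283E054AD (r,kernel):
  L0: frame=0x12 idx=10 entry=0x1A007 [P=1 RW=1 US=1 PS=0]
  L1: frame=0x1A idx=31 entry=0x1C007 [P=1 RW=1 US=1 PS=0]
  L2: frame=0x1C idx=5 entry=0x20007 [P=1 RW=1 US=1 PS=0]
  → PA=0x204AD  (3 entries read)

TLB: [["0x542E03", "0x19"], ["0x283E05", "0x20"]]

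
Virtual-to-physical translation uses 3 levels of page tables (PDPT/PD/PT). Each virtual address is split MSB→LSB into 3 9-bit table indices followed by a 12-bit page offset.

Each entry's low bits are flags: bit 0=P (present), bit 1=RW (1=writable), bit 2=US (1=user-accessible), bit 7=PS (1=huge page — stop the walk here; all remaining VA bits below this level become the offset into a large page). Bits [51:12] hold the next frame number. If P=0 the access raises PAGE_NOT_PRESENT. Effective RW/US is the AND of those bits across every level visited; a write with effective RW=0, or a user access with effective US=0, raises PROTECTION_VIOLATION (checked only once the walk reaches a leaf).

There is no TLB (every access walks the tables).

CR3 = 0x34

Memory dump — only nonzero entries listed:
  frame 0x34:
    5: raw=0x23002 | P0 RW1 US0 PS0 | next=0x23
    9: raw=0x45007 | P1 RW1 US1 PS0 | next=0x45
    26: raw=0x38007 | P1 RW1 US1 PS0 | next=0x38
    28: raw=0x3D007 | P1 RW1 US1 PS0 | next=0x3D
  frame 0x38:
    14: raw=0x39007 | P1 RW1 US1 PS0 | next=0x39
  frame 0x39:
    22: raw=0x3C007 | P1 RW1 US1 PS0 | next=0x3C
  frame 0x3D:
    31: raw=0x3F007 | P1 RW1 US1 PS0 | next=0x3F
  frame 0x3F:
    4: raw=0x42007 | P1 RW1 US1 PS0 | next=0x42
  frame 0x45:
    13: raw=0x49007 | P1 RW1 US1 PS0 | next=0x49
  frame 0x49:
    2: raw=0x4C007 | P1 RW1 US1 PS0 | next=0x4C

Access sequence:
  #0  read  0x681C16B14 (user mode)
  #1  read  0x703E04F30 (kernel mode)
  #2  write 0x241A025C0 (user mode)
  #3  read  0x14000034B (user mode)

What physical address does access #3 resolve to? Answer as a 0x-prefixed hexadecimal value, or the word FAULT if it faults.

Walk each access:
#0 VA=0x681C16B14 (r,user):
  lvl0: tbl 0x34, slot 26 ⇒ 0x38007 (P1/RW1/US1/PS0)
  lvl1: tbl 0x38, slot 14 ⇒ 0x39007 (P1/RW1/US1/PS0)
  lvl2: tbl 0x39, slot 22 ⇒ 0x3C007 (P1/RW1/US1/PS0)
  → PA=0x3CB14  (3 entries read)
#1 VA=0x703E04F30 (r,kernel):
  lvl0: tbl 0x34, slot 28 ⇒ 0x3D007 (P1/RW1/US1/PS0)
  lvl1: tbl 0x3D, slot 31 ⇒ 0x3F007 (P1/RW1/US1/PS0)
  lvl2: tbl 0x3F, slot 4 ⇒ 0x42007 (P1/RW1/US1/PS0)
  → PA=0x42F30  (3 entries read)
#2 VA=0x241A025C0 (w,user):
  lvl0: tbl 0x34, slot 9 ⇒ 0x45007 (P1/RW1/US1/PS0)
  lvl1: tbl 0x45, slot 13 ⇒ 0x49007 (P1/RW1/US1/PS0)
  lvl2: tbl 0x49, slot 2 ⇒ 0x4C007 (P1/RW1/US1/PS0)
  → PA=0x4C5C0  (3 entries read)
#3 VA=0x14000034B (r,user):
  lvl0: tbl 0x34, slot 5 ⇒ 0x23002 (P0/RW1/US0/PS0)
  → PAGE_NOT_PRESENT  (1 entries read)

Access #3 PA: FAULT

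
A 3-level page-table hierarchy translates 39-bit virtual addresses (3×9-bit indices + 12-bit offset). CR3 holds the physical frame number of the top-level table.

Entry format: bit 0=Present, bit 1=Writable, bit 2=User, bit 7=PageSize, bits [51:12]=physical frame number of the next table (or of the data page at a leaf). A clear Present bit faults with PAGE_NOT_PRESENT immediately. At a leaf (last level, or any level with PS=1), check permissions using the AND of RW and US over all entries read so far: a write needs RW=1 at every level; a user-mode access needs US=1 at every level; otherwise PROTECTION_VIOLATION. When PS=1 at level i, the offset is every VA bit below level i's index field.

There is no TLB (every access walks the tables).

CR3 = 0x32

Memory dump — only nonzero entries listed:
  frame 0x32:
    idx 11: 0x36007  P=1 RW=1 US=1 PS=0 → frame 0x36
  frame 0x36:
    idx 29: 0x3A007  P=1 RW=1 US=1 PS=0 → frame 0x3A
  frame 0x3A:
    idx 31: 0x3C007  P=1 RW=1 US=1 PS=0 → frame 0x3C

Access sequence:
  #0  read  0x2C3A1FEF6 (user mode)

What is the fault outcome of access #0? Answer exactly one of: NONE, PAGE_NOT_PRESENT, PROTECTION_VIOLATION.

Trace:
#0 VA=0x2C3A1FEF6 (r,user):
  L0 @0x32[11] → 0x36007  P=1,RW=1,US=1,PS=0
  L1 @0x36[29] → 0x3A007  P=1,RW=1,US=1,PS=0
  L2 @0x3A[31] → 0x3C007  P=1,RW=1,US=1,PS=0
  → PA=0x3CEF6  (3 entries read)

Access #0 fault: NONE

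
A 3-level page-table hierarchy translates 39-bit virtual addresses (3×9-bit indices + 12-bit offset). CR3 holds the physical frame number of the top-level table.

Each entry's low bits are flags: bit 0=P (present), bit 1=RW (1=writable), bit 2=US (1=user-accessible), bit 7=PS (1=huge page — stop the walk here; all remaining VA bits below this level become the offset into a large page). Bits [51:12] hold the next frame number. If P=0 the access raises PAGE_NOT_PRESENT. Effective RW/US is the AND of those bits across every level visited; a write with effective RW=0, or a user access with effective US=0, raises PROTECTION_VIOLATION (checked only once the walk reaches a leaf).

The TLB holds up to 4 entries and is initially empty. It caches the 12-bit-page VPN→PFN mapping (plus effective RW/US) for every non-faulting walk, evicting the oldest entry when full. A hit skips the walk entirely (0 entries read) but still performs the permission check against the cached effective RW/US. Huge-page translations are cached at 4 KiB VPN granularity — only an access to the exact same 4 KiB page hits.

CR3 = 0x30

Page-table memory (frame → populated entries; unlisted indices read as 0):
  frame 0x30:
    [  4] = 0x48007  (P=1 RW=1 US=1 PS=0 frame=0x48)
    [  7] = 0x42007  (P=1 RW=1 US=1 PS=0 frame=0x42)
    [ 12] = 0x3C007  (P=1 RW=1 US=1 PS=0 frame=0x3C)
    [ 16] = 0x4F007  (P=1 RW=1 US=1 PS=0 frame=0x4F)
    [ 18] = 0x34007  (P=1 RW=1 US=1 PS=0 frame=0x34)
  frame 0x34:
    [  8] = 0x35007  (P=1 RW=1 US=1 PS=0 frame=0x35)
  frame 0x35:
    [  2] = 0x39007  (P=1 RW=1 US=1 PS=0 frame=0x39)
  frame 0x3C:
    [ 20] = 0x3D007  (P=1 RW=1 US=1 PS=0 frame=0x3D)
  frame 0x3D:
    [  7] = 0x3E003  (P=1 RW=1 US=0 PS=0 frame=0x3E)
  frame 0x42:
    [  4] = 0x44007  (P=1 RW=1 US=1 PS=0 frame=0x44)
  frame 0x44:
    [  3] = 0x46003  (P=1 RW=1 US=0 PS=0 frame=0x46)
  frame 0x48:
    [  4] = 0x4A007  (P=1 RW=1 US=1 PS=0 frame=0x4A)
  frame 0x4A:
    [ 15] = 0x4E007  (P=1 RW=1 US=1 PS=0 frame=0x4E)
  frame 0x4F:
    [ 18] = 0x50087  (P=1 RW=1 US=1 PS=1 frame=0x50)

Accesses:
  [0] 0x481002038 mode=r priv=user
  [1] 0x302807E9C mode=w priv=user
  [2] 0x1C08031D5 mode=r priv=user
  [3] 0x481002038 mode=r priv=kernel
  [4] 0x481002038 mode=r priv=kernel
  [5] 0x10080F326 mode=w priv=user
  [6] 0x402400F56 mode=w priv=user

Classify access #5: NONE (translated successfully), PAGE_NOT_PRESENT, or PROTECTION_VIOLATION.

Trace:
#0 VA=0x481002038 (r,user):
  [0] read 0x30 idx=18: raw=0x34007 flags P=1 W=1 U=1 S=0
  [1] read 0x34 idx=8: raw=0x35007 flags P=1 W=1 U=1 S=0
  [2] read 0x35 idx=2: raw=0x39007 flags P=1 W=1 U=1 S=0
  → PA=0x39038  (3 entries read)
#1 VA=0x302807E9C (w,user):
  [0] read 0x30 idx=12: raw=0x3C007 flags P=1 W=1 U=1 S=0
  [1] read 0x3C idx=20: raw=0x3D007 flags P=1 W=1 U=1 S=0
  [2] read 0x3D idx=7: raw=0x3E003 flags P=1 W=1 U=0 S=0
  ⇒ fault: PROTECTION_VIOLATION  — 3 lookups
#2 VA=0x1C08031D5 (r,user):
  [0] read 0x30 idx=7: raw=0x42007 flags P=1 W=1 U=1 S=0
  [1] read 0x42 idx=4: raw=0x44007 flags P=1 W=1 U=1 S=0
  [2] read 0x44 idx=3: raw=0x46003 flags P=1 W=1 U=0 S=0
  ⇒ fault: PROTECTION_VIOLATION  — 3 lookups
#3 VA=0x481002038 (r,kernel):
  TLB hit vpn=0x481002 → PA=0x39038
#4 VA=0x481002038 (r,kernel):
  TLB hit vpn=0x481002 → PA=0x39038
#5 VA=0x10080F326 (w,user):
  [0] read 0x30 idx=4: raw=0x48007 flags P=1 W=1 U=1 S=0
  [1] read 0x48 idx=4: raw=0x4A007 flags P=1 W=1 U=1 S=0
  [2] read 0x4A idx=15: raw=0x4E007 flags P=1 W=1 U=1 S=0
  → PA=0x4E326  (3 entries read)
#6 VA=0x402400F56 (w,user):
  [0] read 0x30 idx=16: raw=0x4F007 flags P=1 W=1 U=1 S=0
  [1] read 0x4F idx=18: raw=0x50087 flags P=1 W=1 U=1 S=1
  → PA=0x50F56 (huge @L1)  (2 entries read)

Access #5 fault: NONE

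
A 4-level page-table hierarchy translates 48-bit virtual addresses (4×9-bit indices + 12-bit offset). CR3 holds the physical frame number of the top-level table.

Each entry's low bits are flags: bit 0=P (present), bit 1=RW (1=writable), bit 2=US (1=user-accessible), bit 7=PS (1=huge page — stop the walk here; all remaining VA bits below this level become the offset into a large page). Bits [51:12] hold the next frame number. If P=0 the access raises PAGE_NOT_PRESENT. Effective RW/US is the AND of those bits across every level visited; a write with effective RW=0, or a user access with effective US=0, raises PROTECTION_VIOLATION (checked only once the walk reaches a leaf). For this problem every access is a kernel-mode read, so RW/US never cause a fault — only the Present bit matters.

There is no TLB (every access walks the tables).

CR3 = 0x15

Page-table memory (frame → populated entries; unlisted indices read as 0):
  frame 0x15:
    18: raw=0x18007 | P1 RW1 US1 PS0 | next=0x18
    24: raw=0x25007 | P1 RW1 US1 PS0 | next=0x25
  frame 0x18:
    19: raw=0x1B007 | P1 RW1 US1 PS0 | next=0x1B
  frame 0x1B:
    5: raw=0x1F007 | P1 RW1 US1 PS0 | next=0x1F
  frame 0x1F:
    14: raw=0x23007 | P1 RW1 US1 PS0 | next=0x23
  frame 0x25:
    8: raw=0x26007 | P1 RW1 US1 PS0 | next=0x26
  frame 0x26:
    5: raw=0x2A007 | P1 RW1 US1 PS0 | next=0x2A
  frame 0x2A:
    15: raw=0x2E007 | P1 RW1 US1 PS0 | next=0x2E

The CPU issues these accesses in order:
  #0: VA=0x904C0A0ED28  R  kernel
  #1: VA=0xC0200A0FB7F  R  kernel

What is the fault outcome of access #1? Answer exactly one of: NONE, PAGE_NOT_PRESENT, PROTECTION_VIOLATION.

Walk each access:
#0 VA=0x904C0A0ED28 (r,kernel):
  [0] read 0x15 idx=18: raw=0x18007 flags P=1 W=1 U=1 S=0
  [1] read 0x18 idx=19: raw=0x1B007 flags P=1 W=1 U=1 S=0
  [2] read 0x1B idx=5: raw=0x1F007 flags P=1 W=1 U=1 S=0
  [3] read 0x1F idx=14: raw=0x23007 flags P=1 W=1 U=1 S=0
  ✓ 0x23D28  — 4 lookups
#1 VA=0xC0200A0FB7F (r,kernel):
  [0] read 0x15 idx=24: raw=0x25007 flags P=1 W=1 U=1 S=0
  [1] read 0x25 idx=8: raw=0x26007 flags P=1 W=1 U=1 S=0
  [2] read 0x26 idx=5: raw=0x2A007 flags P=1 W=1 U=1 S=0
  [3] read 0x2A idx=15: raw=0x2E007 flags P=1 W=1 U=1 S=0
  ✓ 0x2EB7F  — 4 lookups

Access #1 fault: NONE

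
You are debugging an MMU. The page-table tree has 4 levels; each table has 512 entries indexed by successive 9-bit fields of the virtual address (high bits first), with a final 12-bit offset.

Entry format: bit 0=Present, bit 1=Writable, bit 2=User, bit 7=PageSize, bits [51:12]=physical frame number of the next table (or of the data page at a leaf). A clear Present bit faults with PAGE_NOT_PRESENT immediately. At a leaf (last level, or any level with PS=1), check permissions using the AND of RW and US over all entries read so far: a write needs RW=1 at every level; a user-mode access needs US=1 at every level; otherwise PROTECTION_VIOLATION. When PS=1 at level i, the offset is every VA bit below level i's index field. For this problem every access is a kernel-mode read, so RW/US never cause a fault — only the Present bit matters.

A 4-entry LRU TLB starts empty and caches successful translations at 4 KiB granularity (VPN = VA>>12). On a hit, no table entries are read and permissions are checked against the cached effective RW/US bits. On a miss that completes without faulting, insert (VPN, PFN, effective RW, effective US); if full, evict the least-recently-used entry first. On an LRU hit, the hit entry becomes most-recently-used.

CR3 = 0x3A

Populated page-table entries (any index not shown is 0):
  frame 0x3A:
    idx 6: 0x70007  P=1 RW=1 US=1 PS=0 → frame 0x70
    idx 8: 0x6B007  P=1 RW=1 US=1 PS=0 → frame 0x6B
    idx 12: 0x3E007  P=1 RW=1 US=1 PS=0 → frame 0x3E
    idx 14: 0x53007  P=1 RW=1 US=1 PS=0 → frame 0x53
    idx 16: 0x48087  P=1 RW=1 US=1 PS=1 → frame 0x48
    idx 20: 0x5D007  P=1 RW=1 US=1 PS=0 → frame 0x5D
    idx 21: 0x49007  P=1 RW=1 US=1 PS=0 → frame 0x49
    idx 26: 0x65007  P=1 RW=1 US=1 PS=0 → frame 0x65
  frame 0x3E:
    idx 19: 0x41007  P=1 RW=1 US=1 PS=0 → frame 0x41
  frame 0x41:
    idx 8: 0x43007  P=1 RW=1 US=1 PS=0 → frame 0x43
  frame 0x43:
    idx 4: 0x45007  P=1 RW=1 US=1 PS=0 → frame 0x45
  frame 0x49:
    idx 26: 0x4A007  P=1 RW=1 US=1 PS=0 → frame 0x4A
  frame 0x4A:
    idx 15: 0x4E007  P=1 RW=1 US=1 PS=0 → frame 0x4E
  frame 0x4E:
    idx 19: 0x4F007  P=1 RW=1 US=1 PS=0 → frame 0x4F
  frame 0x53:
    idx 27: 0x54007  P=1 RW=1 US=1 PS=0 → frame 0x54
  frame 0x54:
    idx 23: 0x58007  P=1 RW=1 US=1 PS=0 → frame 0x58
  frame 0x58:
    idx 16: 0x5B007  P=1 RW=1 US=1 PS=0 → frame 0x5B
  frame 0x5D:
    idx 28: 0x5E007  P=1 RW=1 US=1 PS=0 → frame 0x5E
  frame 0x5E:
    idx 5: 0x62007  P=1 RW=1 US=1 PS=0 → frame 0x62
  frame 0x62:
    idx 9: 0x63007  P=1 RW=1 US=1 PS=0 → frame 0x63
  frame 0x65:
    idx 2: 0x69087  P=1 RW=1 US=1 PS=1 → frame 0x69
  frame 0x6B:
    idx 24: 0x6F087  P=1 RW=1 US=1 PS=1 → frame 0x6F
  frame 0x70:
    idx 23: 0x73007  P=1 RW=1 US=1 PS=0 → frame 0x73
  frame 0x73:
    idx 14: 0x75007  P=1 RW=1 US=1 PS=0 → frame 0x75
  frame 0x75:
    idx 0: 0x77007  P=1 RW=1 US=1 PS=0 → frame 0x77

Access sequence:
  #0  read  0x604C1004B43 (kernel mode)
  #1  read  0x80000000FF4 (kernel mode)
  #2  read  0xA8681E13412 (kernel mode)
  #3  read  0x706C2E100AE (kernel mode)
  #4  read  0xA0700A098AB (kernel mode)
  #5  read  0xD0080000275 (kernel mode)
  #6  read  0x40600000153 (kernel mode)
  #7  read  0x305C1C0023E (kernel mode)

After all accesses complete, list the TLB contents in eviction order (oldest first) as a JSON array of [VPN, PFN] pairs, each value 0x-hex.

Walk each access:
#0 VA=0x604C1004B43 (r,kernel):
  lvl0: tbl 0x3A, slot 12 ⇒ 0x3E007 (P1/RW1/US1/PS0)
  lvl1: tbl 0x3E, slot 19 ⇒ 0x41007 (P1/RW1/US1/PS0)
  lvl2: tbl 0x41, slot 8 ⇒ 0x43007 (P1/RW1/US1/PS0)
  lvl3: tbl 0x43, slot 4 ⇒ 0x45007 (P1/RW1/US1/PS0)
  ✓ 0x45B43  — 4 lookups
#1 VA=0x80000000FF4 (r,kernel):
  lvl0: tbl 0x3A, slot 16 ⇒ 0x48087 (P1/RW1/US1/PS1)
  ✓ 0x48FF4 (huge @L0)  — 1 lookups
#2 VA=0xA8681E13412 (r,kernel):
  lvl0: tbl 0x3A, slot 21 ⇒ 0x49007 (P1/RW1/US1/PS0)
  lvl1: tbl 0x49, slot 26 ⇒ 0x4A007 (P1/RW1/US1/PS0)
  lvl2: tbl 0x4A, slot 15 ⇒ 0x4E007 (P1/RW1/US1/PS0)
  lvl3: tbl 0x4E, slot 19 ⇒ 0x4F007 (P1/RW1/US1/PS0)
  ✓ 0x4F412  — 4 lookups
#3 VA=0x706C2E100AE (r,kernel):
  lvl0: tbl 0x3A, slot 14 ⇒ 0x53007 (P1/RW1/US1/PS0)
  lvl1: tbl 0x53, slot 27 ⇒ 0x54007 (P1/RW1/US1/PS0)
  lvl2: tbl 0x54, slot 23 ⇒ 0x58007 (P1/RW1/US1/PS0)
  lvl3: tbl 0x58, slot 16 ⇒ 0x5B007 (P1/RW1/US1/PS0)
  ✓ 0x5B0AE  — 4 lookups
#4 VA=0xA0700A098AB (r,kernel):
  lvl0: tbl 0x3A, slot 20 ⇒ 0x5D007 (P1/RW1/US1/PS0)
  lvl1: tbl 0x5D, slot 28 ⇒ 0x5E007 (P1/RW1/US1/PS0)
  lvl2: tbl 0x5E, slot 5 ⇒ 0x62007 (P1/RW1/US1/PS0)
  lvl3: tbl 0x62, slot 9 ⇒ 0x63007 (P1/RW1/US1/PS0)
  ✓ 0x638AB  — 4 lookups
#5 VA=0xD0080000275 (r,kernel):
  lvl0: tbl 0x3A, slot 26 ⇒ 0x65007 (P1/RW1/US1/PS0)
  lvl1: tbl 0x65, slot 2 ⇒ 0x69087 (P1/RW1/US1/PS1)
  ✓ 0x69275 (huge @L1)  — 2 lookups
#6 VA=0x40600000153 (r,kernel):
  lvl0: tbl 0x3A, slot 8 ⇒ 0x6B007 (P1/RW1/US1/PS0)
  lvl1: tbl 0x6B, slot 24 ⇒ 0x6F087 (P1/RW1/US1/PS1)
  ✓ 0x6F153 (huge @L1)  — 2 lookups
#7 VA=0x305C1C0023E (r,kernel):
  lvl0: tbl 0x3A, slot 6 ⇒ 0x70007 (P1/RW1/US1/PS0)
  lvl1: tbl 0x70, slot 23 ⇒ 0x73007 (P1/RW1/US1/PS0)
  lvl2: tbl 0x73, slot 14 ⇒ 0x75007 (P1/RW1/US1/PS0)
  lvl3: tbl 0x75, slot 0 ⇒ 0x77007 (P1/RW1/US1/PS0)
  ✓ 0x7723E  — 4 lookups

TLB: [["0xA0700A09", "0x63"], ["0xD0080000", "0x69"], ["0x40600000", "0x6F"], ["0x305C1C00", "0x77"]]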